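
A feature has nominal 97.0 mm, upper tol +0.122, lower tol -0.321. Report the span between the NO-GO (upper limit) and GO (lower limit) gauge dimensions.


GO = nominal - lower_tol (smallest hole = maximum material condition)
GO = 97.0 - 0.321 = 96.679
NO-GO = nominal + upper_tol (largest hole = least material condition)
NO-GO = 97.0 + 0.122 = 97.122
spread = NO-GO - GO = 97.122 - 96.679 = 0.4430

0.4430


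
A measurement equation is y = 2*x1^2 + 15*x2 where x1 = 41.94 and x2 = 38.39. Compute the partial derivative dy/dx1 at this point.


y = 2*x1^2 + 15*x2
dy/dx1 = 2*2*x1
Evaluate at x1 = 41.94: c1 = 4 * 41.94
c1 = 167.7600

167.7600


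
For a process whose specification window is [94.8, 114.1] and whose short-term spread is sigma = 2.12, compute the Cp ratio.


Cp = (USL - LSL) / (6 * sigma)
= (114.1 - 94.8) / (6 * 2.12)
= 19.3000 / 12.7200
= 1.5173

1.5173


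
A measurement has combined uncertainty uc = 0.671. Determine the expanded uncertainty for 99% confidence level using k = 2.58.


U = k * uc
U = 2.58 * 0.671
U = 1.7312

1.7312


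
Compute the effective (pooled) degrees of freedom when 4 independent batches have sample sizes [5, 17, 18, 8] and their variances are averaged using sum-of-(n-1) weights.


nu = sum_i (n_i - 1)
nu = ((5 - 1) + (17 - 1) + (18 - 1) + (8 - 1))
nu = 4 + 16 + 17 + 7
nu = 44

44


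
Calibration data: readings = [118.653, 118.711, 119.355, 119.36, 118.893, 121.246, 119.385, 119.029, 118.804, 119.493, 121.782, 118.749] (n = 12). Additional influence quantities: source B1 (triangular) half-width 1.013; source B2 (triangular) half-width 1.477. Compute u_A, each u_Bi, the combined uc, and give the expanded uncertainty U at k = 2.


mean = (118.653 + 118.711 + 119.355 + 119.36 + 118.893 + 121.246 + 119.385 + 119.029 + 118.804 + 119.493 + 121.782 + 118.749) / 12 = 119.455
s = sqrt(sum((x - mean)^2)/(n-1)) = 1.0119412
u_A = s / sqrt(n) = 1.0119412 / sqrt(12) = 0.29212226
u_B1 = 1.013 / sqrt(6) = 0.41355552
u_B2 = 1.477 / sqrt(6) = 0.60298273
uc = sqrt(0.29212226^2 + 0.41355552^2 + 0.60298273^2) = 0.78737015
U = k * uc = 2 * 0.78737015
U = 1.5747

1.5747


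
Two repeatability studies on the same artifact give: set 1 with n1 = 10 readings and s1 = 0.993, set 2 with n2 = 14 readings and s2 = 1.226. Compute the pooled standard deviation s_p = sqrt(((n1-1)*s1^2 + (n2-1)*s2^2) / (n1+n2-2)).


s_p = sqrt(((n1-1)*s1^2 + (n2-1)*s2^2) / (n1+n2-2))
numerator = (10-1)*0.993^2 + (14-1)*1.226^2 = 8.874441 + 19.539988 = 28.414429
denominator = 10 + 14 - 2 = 22
s_p^2 = 28.414429 / 22 = 1.291565
s_p = sqrt(1.291565) = 1.1365

1.1365


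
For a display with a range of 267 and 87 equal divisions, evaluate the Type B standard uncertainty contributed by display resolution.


resolution = range / divisions
resolution = 267 / 87 = 3.0689655
u_res = resolution / (2*sqrt(3))
u_res = 3.0689655 / 3.4641016
u_res = 0.8859

0.8859


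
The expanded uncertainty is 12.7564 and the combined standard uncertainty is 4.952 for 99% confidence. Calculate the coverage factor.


k = U / uc
k = 12.7564 / 4.952
k = 2.576

2.576


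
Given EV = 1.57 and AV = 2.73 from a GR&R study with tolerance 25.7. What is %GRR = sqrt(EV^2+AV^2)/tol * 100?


GRR = sqrt(EV^2 + AV^2) = sqrt(1.57^2 + 2.73^2) = 3.1492539
%GRR = GRR / tol * 100 = 3.1492539 / 25.7 * 100
%GRR = 12.2539

12.2539


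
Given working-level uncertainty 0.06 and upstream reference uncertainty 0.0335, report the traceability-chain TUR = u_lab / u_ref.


TUR = u_lab / u_ref
= 0.06 / 0.0335
= 1.7910

1.7910


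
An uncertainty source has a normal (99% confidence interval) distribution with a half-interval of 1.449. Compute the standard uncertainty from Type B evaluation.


u_B = half_width / 2.576
u_B = 1.449 / 2.576
u_B = 0.5625

0.5625


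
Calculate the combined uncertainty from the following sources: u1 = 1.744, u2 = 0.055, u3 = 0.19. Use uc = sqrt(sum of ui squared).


uc = sqrt(1.744^2 + 0.055^2 + 0.19^2)
uc = sqrt(3.080661)
uc = 1.7552

1.7552


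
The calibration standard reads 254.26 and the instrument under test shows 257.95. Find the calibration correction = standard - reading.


Correction = standard - reading
= 254.26 - 257.95
= -3.6900

-3.6900


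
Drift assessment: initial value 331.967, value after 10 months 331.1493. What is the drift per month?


rate = (v2 - v1) / months
= (331.1493 - 331.967) / 10
= -0.8177 / 10
= -0.0818

-0.0818


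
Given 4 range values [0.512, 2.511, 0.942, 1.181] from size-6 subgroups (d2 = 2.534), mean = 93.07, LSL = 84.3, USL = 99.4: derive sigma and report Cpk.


R_bar = (0.512 + 2.511 + 0.942 + 1.181) / 4 = 1.2865
sigma = R_bar / d2 = 1.2865 / 2.534 = 0.50769534
Cp = (USL - LSL)/(6*sigma) = (99.4 - 84.3)/(6*0.50769534) = 4.9570
Cpu = (99.4 - 93.07)/(3*0.50769534) = 4.1560
Cpl = (93.07 - 84.3)/(3*0.50769534) = 5.7580
Cpk = min(Cpu, Cpl) = 4.1560

4.1560


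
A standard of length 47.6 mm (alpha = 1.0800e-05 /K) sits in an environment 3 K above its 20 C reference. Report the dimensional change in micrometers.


dL = L * alpha * dT
= 47.6 * 1.0800e-05 * 3
= 0.0015422 mm
dL_um = 0.0015422 * 1000 = 1.5422 um

1.5422


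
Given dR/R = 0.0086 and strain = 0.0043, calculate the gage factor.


GF = (dR/R) / epsilon
= 0.0086 / 0.0043
= 2.0000

2.0000


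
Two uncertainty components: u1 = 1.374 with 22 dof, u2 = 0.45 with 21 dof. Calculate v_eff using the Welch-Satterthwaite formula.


uc = sqrt(u1^2 + u2^2) = sqrt(1.374^2 + 0.45^2) = 1.4458133
v_eff = uc^4 / (u1^4/v1 + u2^4/v2)
= 1.4458133^4 / (1.374^4/22 + 0.45^4/21)
= 4.3696722 / 0.16395612
v_eff = 26.6515

26.6515


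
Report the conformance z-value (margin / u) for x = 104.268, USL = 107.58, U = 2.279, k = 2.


u = U / k = 2.279 / 2 = 1.1395
margin = |USL - x| = |107.58 - 104.268| = 3.312
z = margin / u = 3.312 / 1.1395
z = 2.9065

2.9065


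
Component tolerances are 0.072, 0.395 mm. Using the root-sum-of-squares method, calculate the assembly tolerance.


RSS = sqrt(0.072^2 + 0.395^2)
= sqrt(0.161209)
= 0.4015

0.4015


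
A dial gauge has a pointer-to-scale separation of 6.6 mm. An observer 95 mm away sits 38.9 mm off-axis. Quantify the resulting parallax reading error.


error = h * offset / d
= 6.6 * 38.9 / 95
= 2.7025

2.7025


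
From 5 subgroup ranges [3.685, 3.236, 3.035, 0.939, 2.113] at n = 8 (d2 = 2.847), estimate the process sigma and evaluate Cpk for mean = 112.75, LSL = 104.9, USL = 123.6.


R_bar = (3.685 + 3.236 + 3.035 + 0.939 + 2.113) / 5 = 2.6016
sigma = R_bar / d2 = 2.6016 / 2.847 = 0.913804
Cp = (USL - LSL)/(6*sigma) = (123.6 - 104.9)/(6*0.913804) = 3.4107
Cpu = (123.6 - 112.75)/(3*0.913804) = 3.9578
Cpl = (112.75 - 104.9)/(3*0.913804) = 2.8635
Cpk = min(Cpu, Cpl) = 2.8635

2.8635


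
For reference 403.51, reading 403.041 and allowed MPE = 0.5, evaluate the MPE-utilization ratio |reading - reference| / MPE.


e = indication - reference = 403.041 - 403.51 = -0.4690
|e| = 0.4690
ratio = |e| / MPE = 0.4690 / 0.5
ratio = 0.9380

0.9380


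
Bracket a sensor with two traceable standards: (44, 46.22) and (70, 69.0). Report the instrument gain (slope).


slope = (y2 - y1) / (x2 - x1)
= (69.0 - 46.22) / (70 - 44)
= 22.7800 / 26
= 0.8762

0.8762


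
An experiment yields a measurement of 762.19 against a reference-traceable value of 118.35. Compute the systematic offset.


Systematic error = measured - true
= 762.19 - 118.35
= 643.8400

643.8400


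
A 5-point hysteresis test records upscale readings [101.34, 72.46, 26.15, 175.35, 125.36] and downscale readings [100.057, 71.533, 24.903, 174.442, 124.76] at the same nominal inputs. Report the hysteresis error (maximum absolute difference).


|101.34 - 100.057| = 1.2830
|72.46 - 71.533| = 0.9270
|26.15 - 24.903| = 1.2470
|175.35 - 174.442| = 0.9080
|125.36 - 124.76| = 0.6000
hysteresis = max(diffs) = 1.2830

1.2830


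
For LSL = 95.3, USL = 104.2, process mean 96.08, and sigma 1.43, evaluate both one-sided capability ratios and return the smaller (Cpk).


Cpu = (USL - mean) / (3*sigma) = (104.2 - 96.08) / (3*1.43) = 1.8928
Cpl = (mean - LSL) / (3*sigma) = (96.08 - 95.3) / (3*1.43) = 0.1818
Cpk = min(Cpu, Cpl) = 0.1818

0.1818


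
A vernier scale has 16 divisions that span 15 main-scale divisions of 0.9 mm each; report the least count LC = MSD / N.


LC = MSD / n_div
= 0.9 / 16
= 0.0563

0.0563


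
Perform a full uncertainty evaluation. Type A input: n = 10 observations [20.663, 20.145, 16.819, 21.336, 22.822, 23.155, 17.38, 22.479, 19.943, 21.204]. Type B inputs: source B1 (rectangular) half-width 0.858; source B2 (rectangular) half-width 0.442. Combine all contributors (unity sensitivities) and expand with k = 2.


mean = (20.663 + 20.145 + 16.819 + 21.336 + 22.822 + 23.155 + 17.38 + 22.479 + 19.943 + 21.204) / 10 = 20.5946
s = sqrt(sum((x - mean)^2)/(n-1)) = 2.1398124
u_A = s / sqrt(n) = 2.1398124 / sqrt(10) = 0.67666809
u_B1 = 0.858 / sqrt(3) = 0.49536653
u_B2 = 0.442 / sqrt(3) = 0.25518882
uc = sqrt(0.67666809^2 + 0.49536653^2 + 0.25518882^2) = 0.87657803
U = k * uc = 2 * 0.87657803
U = 1.7532

1.7532


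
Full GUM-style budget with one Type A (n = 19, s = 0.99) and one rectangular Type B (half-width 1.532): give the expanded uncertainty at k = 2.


u_A = s / sqrt(n) = 0.99 / sqrt(19) = 0.22712158
u_B = half_width / sqrt(3) = 1.532 / sqrt(3) = 0.88450061
uc = sqrt(u_A^2 + u_B^2) = sqrt(0.22712158^2 + 0.88450061^2) = 0.91319524
U = k * uc = 2 * 0.91319524
U = 1.8264

1.8264


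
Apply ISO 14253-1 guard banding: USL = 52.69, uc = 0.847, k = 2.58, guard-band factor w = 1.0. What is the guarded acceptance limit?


U = k * uc = 2.58 * 0.847 = 2.18526
guard band g = w * U = 1.0 * 2.18526 = 2.18526
AL = USL - g = 52.69 - 2.18526
AL = 50.5047

50.5047


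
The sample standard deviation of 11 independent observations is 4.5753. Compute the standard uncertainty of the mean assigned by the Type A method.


u_A = s / sqrt(n)
u_A = 4.5753 / sqrt(11)
u_A = 4.5753 / 3.3166248
u_A = 1.3795

1.3795


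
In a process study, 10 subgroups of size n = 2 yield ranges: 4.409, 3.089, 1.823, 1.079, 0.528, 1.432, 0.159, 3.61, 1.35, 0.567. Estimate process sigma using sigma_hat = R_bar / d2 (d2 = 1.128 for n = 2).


R_bar = (4.409 + 3.089 + 1.823 + 1.079 + 0.528 + 1.432 + 0.159 + 3.61 + 1.35 + 0.567) / 10
R_bar = 18.046 / 10 = 1.8046
sigma_hat = R_bar / d2 = 1.8046 / 1.128 = 1.5998

1.5998


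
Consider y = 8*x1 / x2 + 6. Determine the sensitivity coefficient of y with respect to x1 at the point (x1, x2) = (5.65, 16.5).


y = 8*x1 / x2 + 6
dy/dx1 = 8/x2
Evaluate at x2 = 16.5: c1 = 8 / 16.5
c1 = 0.4848

0.4848


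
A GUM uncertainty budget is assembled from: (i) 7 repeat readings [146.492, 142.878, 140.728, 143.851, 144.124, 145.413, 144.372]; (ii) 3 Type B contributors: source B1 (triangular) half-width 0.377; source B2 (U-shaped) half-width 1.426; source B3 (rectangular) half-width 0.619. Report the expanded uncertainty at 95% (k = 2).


mean = (146.492 + 142.878 + 140.728 + 143.851 + 144.124 + 145.413 + 144.372) / 7 = 143.9797143
s = sqrt(sum((x - mean)^2)/(n-1)) = 1.8414026
u_A = s / sqrt(n) = 1.8414026 / sqrt(7) = 0.69598476
u_B1 = 0.377 / sqrt(6) = 0.15390961
u_B2 = 1.426 / sqrt(2) = 1.0083343
u_B3 = 0.619 / sqrt(3) = 0.35737982
uc = sqrt(0.69598476^2 + 0.15390961^2 + 1.0083343^2 + 0.35737982^2) = 1.2855121
U = k * uc = 2 * 1.2855121
U = 2.5710

2.5710


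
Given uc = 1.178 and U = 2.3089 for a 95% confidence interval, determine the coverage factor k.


k = U / uc
k = 2.3089 / 1.178
k = 1.96

1.96


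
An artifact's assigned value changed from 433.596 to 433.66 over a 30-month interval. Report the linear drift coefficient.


rate = (v2 - v1) / months
= (433.66 - 433.596) / 30
= 0.0640 / 30
= 0.0021

0.0021


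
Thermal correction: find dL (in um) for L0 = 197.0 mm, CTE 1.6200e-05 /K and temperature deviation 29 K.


dL = L * alpha * dT
= 197.0 * 1.6200e-05 * 29
= 0.0925506 mm
dL_um = 0.0925506 * 1000 = 92.5506 um

92.5506


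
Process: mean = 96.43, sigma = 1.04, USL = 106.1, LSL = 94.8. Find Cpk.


Cpu = (USL - mean) / (3*sigma) = (106.1 - 96.43) / (3*1.04) = 3.0994
Cpl = (mean - LSL) / (3*sigma) = (96.43 - 94.8) / (3*1.04) = 0.5224
Cpk = min(Cpu, Cpl) = 0.5224

0.5224


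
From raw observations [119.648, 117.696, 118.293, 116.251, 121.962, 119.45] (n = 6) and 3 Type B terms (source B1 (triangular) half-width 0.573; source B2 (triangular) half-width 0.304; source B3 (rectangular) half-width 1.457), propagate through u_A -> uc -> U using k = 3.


mean = (119.648 + 117.696 + 118.293 + 116.251 + 121.962 + 119.45) / 6 = 118.8833333
s = sqrt(sum((x - mean)^2)/(n-1)) = 1.9530206
u_A = s / sqrt(n) = 1.9530206 / sqrt(6) = 0.79731732
u_B1 = 0.573 / sqrt(6) = 0.23392627
u_B2 = 0.304 / sqrt(6) = 0.12410748
u_B3 = 1.457 / sqrt(3) = 0.84119934
uc = sqrt(0.79731732^2 + 0.23392627^2 + 0.12410748^2 + 0.84119934^2) = 1.1888883
U = k * uc = 3 * 1.1888883
U = 3.5667

3.5667


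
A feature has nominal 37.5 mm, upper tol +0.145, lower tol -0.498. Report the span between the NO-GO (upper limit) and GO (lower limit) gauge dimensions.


GO = nominal - lower_tol (smallest hole = maximum material condition)
GO = 37.5 - 0.498 = 37.002
NO-GO = nominal + upper_tol (largest hole = least material condition)
NO-GO = 37.5 + 0.145 = 37.645
spread = NO-GO - GO = 37.645 - 37.002 = 0.6430

0.6430


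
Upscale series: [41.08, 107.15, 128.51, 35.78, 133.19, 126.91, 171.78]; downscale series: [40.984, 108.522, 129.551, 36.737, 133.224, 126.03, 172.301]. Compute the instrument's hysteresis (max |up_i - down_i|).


|41.08 - 40.984| = 0.0960
|107.15 - 108.522| = 1.3720
|128.51 - 129.551| = 1.0410
|35.78 - 36.737| = 0.9570
|133.19 - 133.224| = 0.0340
|126.91 - 126.03| = 0.8800
|171.78 - 172.301| = 0.5210
hysteresis = max(diffs) = 1.3720

1.3720


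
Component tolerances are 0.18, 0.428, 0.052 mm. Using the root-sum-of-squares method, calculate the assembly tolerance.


RSS = sqrt(0.18^2 + 0.428^2 + 0.052^2)
= sqrt(0.218288)
= 0.4672

0.4672


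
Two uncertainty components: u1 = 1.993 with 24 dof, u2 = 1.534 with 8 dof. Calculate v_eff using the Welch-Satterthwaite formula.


uc = sqrt(u1^2 + u2^2) = sqrt(1.993^2 + 1.534^2) = 2.514996
v_eff = uc^4 / (u1^4/v1 + u2^4/v2)
= 2.514996^4 / (1.993^4/24 + 1.534^4/8)
= 40.008217 / 1.3495501
v_eff = 29.6456

29.6456


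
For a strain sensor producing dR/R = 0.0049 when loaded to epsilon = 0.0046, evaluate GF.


GF = (dR/R) / epsilon
= 0.0049 / 0.0046
= 1.0652

1.0652


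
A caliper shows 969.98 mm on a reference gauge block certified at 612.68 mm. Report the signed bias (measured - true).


Systematic error = measured - true
= 969.98 - 612.68
= 357.3000

357.3000


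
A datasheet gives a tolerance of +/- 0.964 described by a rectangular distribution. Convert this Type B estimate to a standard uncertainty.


u_B = half_width / sqrt(3)
u_B = 0.964 / 1.7320508
u_B = 0.5566

0.5566


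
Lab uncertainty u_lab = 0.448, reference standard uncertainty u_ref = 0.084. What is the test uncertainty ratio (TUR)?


TUR = u_lab / u_ref
= 0.448 / 0.084
= 5.3333

5.3333


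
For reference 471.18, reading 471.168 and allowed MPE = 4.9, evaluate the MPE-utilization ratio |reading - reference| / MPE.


e = indication - reference = 471.168 - 471.18 = -0.0120
|e| = 0.0120
ratio = |e| / MPE = 0.0120 / 4.9
ratio = 0.0024

0.0024


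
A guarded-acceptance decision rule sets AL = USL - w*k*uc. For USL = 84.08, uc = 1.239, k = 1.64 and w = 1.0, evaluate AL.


U = k * uc = 1.64 * 1.239 = 2.03196
guard band g = w * U = 1.0 * 2.03196 = 2.03196
AL = USL - g = 84.08 - 2.03196
AL = 82.0480

82.0480


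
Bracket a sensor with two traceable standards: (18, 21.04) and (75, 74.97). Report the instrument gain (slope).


slope = (y2 - y1) / (x2 - x1)
= (74.97 - 21.04) / (75 - 18)
= 53.9300 / 57
= 0.9461

0.9461


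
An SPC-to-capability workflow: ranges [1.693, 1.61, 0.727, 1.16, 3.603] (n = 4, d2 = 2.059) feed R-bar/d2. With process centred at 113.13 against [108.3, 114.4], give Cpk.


R_bar = (1.693 + 1.61 + 0.727 + 1.16 + 3.603) / 5 = 1.7586
sigma = R_bar / d2 = 1.7586 / 2.059 = 0.85410393
Cp = (USL - LSL)/(6*sigma) = (114.4 - 108.3)/(6*0.85410393) = 1.1903
Cpu = (114.4 - 113.13)/(3*0.85410393) = 0.4956
Cpl = (113.13 - 108.3)/(3*0.85410393) = 1.8850
Cpk = min(Cpu, Cpl) = 0.4956

0.4956


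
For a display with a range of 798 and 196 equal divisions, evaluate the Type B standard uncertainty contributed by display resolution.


resolution = range / divisions
resolution = 798 / 196 = 4.0714286
u_res = resolution / (2*sqrt(3))
u_res = 4.0714286 / 3.4641016
u_res = 1.1753

1.1753


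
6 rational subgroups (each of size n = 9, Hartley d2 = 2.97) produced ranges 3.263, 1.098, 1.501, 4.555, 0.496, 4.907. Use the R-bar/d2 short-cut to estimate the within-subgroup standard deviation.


R_bar = (3.263 + 1.098 + 1.501 + 4.555 + 0.496 + 4.907) / 6
R_bar = 15.82 / 6 = 2.6366667
sigma_hat = R_bar / d2 = 2.6366667 / 2.97 = 0.8878

0.8878


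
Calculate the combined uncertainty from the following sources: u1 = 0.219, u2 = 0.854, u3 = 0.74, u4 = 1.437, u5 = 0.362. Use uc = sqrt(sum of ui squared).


uc = sqrt(0.219^2 + 0.854^2 + 0.74^2 + 1.437^2 + 0.362^2)
uc = sqrt(3.52089)
uc = 1.8764

1.8764


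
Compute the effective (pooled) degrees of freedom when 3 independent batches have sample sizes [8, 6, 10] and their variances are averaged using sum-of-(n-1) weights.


nu = sum_i (n_i - 1)
nu = ((8 - 1) + (6 - 1) + (10 - 1))
nu = 7 + 5 + 9
nu = 21

21


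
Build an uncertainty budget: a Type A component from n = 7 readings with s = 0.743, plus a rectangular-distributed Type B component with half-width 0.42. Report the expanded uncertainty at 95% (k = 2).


u_A = s / sqrt(n) = 0.743 / sqrt(7) = 0.2808276
u_B = half_width / sqrt(3) = 0.42 / sqrt(3) = 0.24248711
uc = sqrt(u_A^2 + u_B^2) = sqrt(0.2808276^2 + 0.24248711^2) = 0.37103118
U = k * uc = 2 * 0.37103118
U = 0.7421

0.7421


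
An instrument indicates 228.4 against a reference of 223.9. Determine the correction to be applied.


Correction = standard - reading
= 223.9 - 228.4
= -4.5000

-4.5000


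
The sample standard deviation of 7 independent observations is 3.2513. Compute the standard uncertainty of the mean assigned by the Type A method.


u_A = s / sqrt(n)
u_A = 3.2513 / sqrt(7)
u_A = 3.2513 / 2.6457513
u_A = 1.2289

1.2289


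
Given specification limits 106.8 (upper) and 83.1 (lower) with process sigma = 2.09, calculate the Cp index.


Cp = (USL - LSL) / (6 * sigma)
= (106.8 - 83.1) / (6 * 2.09)
= 23.7000 / 12.5400
= 1.8900

1.8900


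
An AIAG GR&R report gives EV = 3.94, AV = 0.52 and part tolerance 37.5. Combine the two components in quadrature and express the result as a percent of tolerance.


GRR = sqrt(EV^2 + AV^2) = sqrt(3.94^2 + 0.52^2) = 3.9741666
%GRR = GRR / tol * 100 = 3.9741666 / 37.5 * 100
%GRR = 10.5978

10.5978


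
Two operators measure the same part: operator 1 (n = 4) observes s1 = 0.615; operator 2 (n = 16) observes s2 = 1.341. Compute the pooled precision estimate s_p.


s_p = sqrt(((n1-1)*s1^2 + (n2-1)*s2^2) / (n1+n2-2))
numerator = (4-1)*0.615^2 + (16-1)*1.341^2 = 1.134675 + 26.974215 = 28.10889
denominator = 4 + 16 - 2 = 18
s_p^2 = 28.10889 / 18 = 1.561605
s_p = sqrt(1.561605) = 1.2496

1.2496


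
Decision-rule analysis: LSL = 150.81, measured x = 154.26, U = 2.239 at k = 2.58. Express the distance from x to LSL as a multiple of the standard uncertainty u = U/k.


u = U / k = 2.239 / 2.58 = 0.86782946
margin = |LSL - x| = |150.81 - 154.26| = 3.45
z = margin / u = 3.45 / 0.86782946
z = 3.9754

3.9754


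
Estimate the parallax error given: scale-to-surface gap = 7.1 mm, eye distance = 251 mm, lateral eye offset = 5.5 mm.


error = h * offset / d
= 7.1 * 5.5 / 251
= 0.1556

0.1556


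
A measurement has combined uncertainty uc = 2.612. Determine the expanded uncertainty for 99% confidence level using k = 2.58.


U = k * uc
U = 2.58 * 2.612
U = 6.7390

6.7390


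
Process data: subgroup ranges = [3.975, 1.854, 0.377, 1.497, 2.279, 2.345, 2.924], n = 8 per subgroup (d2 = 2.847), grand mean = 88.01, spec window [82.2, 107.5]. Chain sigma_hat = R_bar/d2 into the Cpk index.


R_bar = (3.975 + 1.854 + 0.377 + 1.497 + 2.279 + 2.345 + 2.924) / 7 = 2.1787143
sigma = R_bar / d2 = 2.1787143 / 2.847 = 0.7652667
Cp = (USL - LSL)/(6*sigma) = (107.5 - 82.2)/(6*0.7652667) = 5.5101
Cpu = (107.5 - 88.01)/(3*0.7652667) = 8.4894
Cpl = (88.01 - 82.2)/(3*0.7652667) = 2.5307
Cpk = min(Cpu, Cpl) = 2.5307

2.5307


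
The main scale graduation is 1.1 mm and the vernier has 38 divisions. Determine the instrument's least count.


LC = MSD / n_div
= 1.1 / 38
= 0.0289

0.0289


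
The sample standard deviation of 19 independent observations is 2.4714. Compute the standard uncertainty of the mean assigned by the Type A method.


u_A = s / sqrt(n)
u_A = 2.4714 / sqrt(19)
u_A = 2.4714 / 4.3588989
u_A = 0.5670

0.5670


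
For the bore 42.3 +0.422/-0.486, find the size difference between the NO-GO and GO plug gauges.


GO = nominal - lower_tol (smallest hole = maximum material condition)
GO = 42.3 - 0.486 = 41.814
NO-GO = nominal + upper_tol (largest hole = least material condition)
NO-GO = 42.3 + 0.422 = 42.722
spread = NO-GO - GO = 42.722 - 41.814 = 0.9080

0.9080


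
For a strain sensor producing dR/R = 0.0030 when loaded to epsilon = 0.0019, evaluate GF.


GF = (dR/R) / epsilon
= 0.0030 / 0.0019
= 1.5789

1.5789


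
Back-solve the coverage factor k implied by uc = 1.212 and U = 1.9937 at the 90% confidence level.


k = U / uc
k = 1.9937 / 1.212
k = 1.645

1.645


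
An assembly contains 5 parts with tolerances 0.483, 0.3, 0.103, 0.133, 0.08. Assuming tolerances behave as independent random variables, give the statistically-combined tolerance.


RSS = sqrt(0.483^2 + 0.3^2 + 0.103^2 + 0.133^2 + 0.08^2)
= sqrt(0.357987)
= 0.5983

0.5983


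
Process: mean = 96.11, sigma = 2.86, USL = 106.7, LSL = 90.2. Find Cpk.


Cpu = (USL - mean) / (3*sigma) = (106.7 - 96.11) / (3*2.86) = 1.2343
Cpl = (mean - LSL) / (3*sigma) = (96.11 - 90.2) / (3*2.86) = 0.6888
Cpk = min(Cpu, Cpl) = 0.6888

0.6888


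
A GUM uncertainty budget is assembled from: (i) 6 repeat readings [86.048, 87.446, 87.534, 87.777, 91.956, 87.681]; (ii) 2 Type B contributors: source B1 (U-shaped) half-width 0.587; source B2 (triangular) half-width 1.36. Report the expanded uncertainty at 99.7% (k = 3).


mean = (86.048 + 87.446 + 87.534 + 87.777 + 91.956 + 87.681) / 6 = 88.07366667
s = sqrt(sum((x - mean)^2)/(n-1)) = 2.0051554
u_A = s / sqrt(n) = 2.0051554 / sqrt(6) = 0.81860126
u_B1 = 0.587 / sqrt(2) = 0.41507168
u_B2 = 1.36 / sqrt(6) = 0.55521768
uc = sqrt(0.81860126^2 + 0.41507168^2 + 0.55521768^2) = 1.0726878
U = k * uc = 3 * 1.0726878
U = 3.2181

3.2181


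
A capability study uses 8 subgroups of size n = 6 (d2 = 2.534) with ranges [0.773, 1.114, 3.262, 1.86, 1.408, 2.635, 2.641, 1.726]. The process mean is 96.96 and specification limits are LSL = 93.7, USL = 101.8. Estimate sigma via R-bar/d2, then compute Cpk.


R_bar = (0.773 + 1.114 + 3.262 + 1.86 + 1.408 + 2.635 + 2.641 + 1.726) / 8 = 1.927375
sigma = R_bar / d2 = 1.927375 / 2.534 = 0.76060576
Cp = (USL - LSL)/(6*sigma) = (101.8 - 93.7)/(6*0.76060576) = 1.7749
Cpu = (101.8 - 96.96)/(3*0.76060576) = 2.1211
Cpl = (96.96 - 93.7)/(3*0.76060576) = 1.4287
Cpk = min(Cpu, Cpl) = 1.4287

1.4287


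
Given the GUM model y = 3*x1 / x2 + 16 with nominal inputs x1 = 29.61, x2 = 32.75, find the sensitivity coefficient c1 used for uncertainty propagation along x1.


y = 3*x1 / x2 + 16
dy/dx1 = 3/x2
Evaluate at x2 = 32.75: c1 = 3 / 32.75
c1 = 0.0916

0.0916


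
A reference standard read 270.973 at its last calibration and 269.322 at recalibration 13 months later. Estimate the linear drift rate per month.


rate = (v2 - v1) / months
= (269.322 - 270.973) / 13
= -1.6510 / 13
= -0.1270

-0.1270


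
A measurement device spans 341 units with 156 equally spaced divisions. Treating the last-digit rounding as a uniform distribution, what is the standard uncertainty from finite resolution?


resolution = range / divisions
resolution = 341 / 156 = 2.1858974
u_res = resolution / (2*sqrt(3))
u_res = 2.1858974 / 3.4641016
u_res = 0.6310

0.6310


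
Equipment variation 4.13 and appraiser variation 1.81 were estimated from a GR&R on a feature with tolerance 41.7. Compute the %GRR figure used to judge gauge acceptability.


GRR = sqrt(EV^2 + AV^2) = sqrt(4.13^2 + 1.81^2) = 4.5092128
%GRR = GRR / tol * 100 = 4.5092128 / 41.7 * 100
%GRR = 10.8135

10.8135


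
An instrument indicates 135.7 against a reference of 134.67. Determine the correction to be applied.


Correction = standard - reading
= 134.67 - 135.7
= -1.0300

-1.0300


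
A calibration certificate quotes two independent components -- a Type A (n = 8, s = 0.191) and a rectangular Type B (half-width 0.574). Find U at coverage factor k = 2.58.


u_A = s / sqrt(n) = 0.191 / sqrt(8) = 0.067528698
u_B = half_width / sqrt(3) = 0.574 / sqrt(3) = 0.33139905
uc = sqrt(u_A^2 + u_B^2) = sqrt(0.067528698^2 + 0.33139905^2) = 0.33820919
U = k * uc = 2.58 * 0.33820919
U = 0.8726

0.8726


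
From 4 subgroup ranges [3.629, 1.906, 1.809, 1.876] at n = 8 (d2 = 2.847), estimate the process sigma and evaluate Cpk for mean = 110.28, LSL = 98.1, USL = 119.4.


R_bar = (3.629 + 1.906 + 1.809 + 1.876) / 4 = 2.305
sigma = R_bar / d2 = 2.305 / 2.847 = 0.80962417
Cp = (USL - LSL)/(6*sigma) = (119.4 - 98.1)/(6*0.80962417) = 4.3848
Cpu = (119.4 - 110.28)/(3*0.80962417) = 3.7548
Cpl = (110.28 - 98.1)/(3*0.80962417) = 5.0147
Cpk = min(Cpu, Cpl) = 3.7548

3.7548


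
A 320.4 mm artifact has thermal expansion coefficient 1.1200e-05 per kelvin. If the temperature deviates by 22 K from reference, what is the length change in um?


dL = L * alpha * dT
= 320.4 * 1.1200e-05 * 22
= 0.0789466 mm
dL_um = 0.0789466 * 1000 = 78.9466 um

78.9466


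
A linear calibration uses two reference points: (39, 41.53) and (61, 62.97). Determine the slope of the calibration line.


slope = (y2 - y1) / (x2 - x1)
= (62.97 - 41.53) / (61 - 39)
= 21.4400 / 22
= 0.9745

0.9745


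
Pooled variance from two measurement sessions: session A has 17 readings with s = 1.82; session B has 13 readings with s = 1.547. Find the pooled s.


s_p = sqrt(((n1-1)*s1^2 + (n2-1)*s2^2) / (n1+n2-2))
numerator = (17-1)*1.82^2 + (13-1)*1.547^2 = 52.9984 + 28.718508 = 81.716908
denominator = 17 + 13 - 2 = 28
s_p^2 = 81.716908 / 28 = 2.918461
s_p = sqrt(2.918461) = 1.7084

1.7084


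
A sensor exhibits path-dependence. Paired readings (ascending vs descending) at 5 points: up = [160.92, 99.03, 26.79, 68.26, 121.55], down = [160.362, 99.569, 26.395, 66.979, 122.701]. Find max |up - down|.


|160.92 - 160.362| = 0.5580
|99.03 - 99.569| = 0.5390
|26.79 - 26.395| = 0.3950
|68.26 - 66.979| = 1.2810
|121.55 - 122.701| = 1.1510
hysteresis = max(diffs) = 1.2810

1.2810


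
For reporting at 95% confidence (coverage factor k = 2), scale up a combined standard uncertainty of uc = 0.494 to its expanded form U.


U = k * uc
U = 2 * 0.494
U = 0.9880

0.9880


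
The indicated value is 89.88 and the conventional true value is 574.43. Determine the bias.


Systematic error = measured - true
= 89.88 - 574.43
= -484.5500

-484.5500


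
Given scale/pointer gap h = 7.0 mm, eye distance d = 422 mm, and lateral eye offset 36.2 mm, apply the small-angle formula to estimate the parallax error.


error = h * offset / d
= 7.0 * 36.2 / 422
= 0.6005

0.6005


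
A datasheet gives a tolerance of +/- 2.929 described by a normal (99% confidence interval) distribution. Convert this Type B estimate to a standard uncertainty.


u_B = half_width / 2.576
u_B = 2.929 / 2.576
u_B = 1.1370

1.1370


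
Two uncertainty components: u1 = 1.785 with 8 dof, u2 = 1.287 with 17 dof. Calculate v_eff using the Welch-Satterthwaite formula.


uc = sqrt(u1^2 + u2^2) = sqrt(1.785^2 + 1.287^2) = 2.2005895
v_eff = uc^4 / (u1^4/v1 + u2^4/v2)
= 2.2005895^4 / (1.785^4/8 + 1.287^4/17)
= 23.450718 / 1.4303895
v_eff = 16.3946

16.3946


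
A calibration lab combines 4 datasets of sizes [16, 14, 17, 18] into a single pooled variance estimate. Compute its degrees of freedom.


nu = sum_i (n_i - 1)
nu = ((16 - 1) + (14 - 1) + (17 - 1) + (18 - 1))
nu = 15 + 13 + 16 + 17
nu = 61

61


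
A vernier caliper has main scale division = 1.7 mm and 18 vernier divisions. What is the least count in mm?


LC = MSD / n_div
= 1.7 / 18
= 0.0944

0.0944


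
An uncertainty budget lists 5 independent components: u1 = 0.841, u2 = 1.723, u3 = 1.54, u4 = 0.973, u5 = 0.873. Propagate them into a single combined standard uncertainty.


uc = sqrt(0.841^2 + 1.723^2 + 1.54^2 + 0.973^2 + 0.873^2)
uc = sqrt(7.756468)
uc = 2.7850

2.7850


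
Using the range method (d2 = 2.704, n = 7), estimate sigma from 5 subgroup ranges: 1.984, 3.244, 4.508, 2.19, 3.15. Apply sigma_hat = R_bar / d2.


R_bar = (1.984 + 3.244 + 4.508 + 2.19 + 3.15) / 5
R_bar = 15.076 / 5 = 3.0152
sigma_hat = R_bar / d2 = 3.0152 / 2.704 = 1.1151

1.1151


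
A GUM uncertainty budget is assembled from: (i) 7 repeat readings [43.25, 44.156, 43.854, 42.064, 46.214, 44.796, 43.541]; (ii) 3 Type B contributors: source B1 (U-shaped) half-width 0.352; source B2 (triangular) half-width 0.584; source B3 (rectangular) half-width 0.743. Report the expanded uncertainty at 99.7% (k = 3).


mean = (43.25 + 44.156 + 43.854 + 42.064 + 46.214 + 44.796 + 43.541) / 7 = 43.98214286
s = sqrt(sum((x - mean)^2)/(n-1)) = 1.2974404
u_A = s / sqrt(n) = 1.2974404 / sqrt(7) = 0.49038638
u_B1 = 0.352 / sqrt(2) = 0.24890159
u_B2 = 0.584 / sqrt(6) = 0.238417
u_B3 = 0.743 / sqrt(3) = 0.42897125
uc = sqrt(0.49038638^2 + 0.24890159^2 + 0.238417^2 + 0.42897125^2) = 0.73708195
U = k * uc = 3 * 0.73708195
U = 2.2112

2.2112


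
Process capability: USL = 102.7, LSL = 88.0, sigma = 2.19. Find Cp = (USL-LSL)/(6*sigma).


Cp = (USL - LSL) / (6 * sigma)
= (102.7 - 88.0) / (6 * 2.19)
= 14.7000 / 13.1400
= 1.1187

1.1187


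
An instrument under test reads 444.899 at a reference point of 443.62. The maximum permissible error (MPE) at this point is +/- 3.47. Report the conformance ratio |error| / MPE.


e = indication - reference = 444.899 - 443.62 = 1.2790
|e| = 1.2790
ratio = |e| / MPE = 1.2790 / 3.47
ratio = 0.3686

0.3686


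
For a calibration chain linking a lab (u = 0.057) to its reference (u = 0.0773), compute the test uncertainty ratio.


TUR = u_lab / u_ref
= 0.057 / 0.0773
= 0.7374

0.7374


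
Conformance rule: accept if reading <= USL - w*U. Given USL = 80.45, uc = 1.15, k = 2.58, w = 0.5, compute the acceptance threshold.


U = k * uc = 2.58 * 1.15 = 2.967
guard band g = w * U = 0.5 * 2.967 = 1.4835
AL = USL - g = 80.45 - 1.4835
AL = 78.9665

78.9665


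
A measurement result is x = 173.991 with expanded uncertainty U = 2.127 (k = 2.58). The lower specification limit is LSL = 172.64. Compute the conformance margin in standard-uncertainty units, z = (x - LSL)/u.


u = U / k = 2.127 / 2.58 = 0.8244186
margin = |LSL - x| = |172.64 - 173.991| = 1.351
z = margin / u = 1.351 / 0.8244186
z = 1.6387

1.6387


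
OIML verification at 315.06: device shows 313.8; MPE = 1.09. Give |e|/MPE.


e = indication - reference = 313.8 - 315.06 = -1.2600
|e| = 1.2600
ratio = |e| / MPE = 1.2600 / 1.09
ratio = 1.1560

1.1560


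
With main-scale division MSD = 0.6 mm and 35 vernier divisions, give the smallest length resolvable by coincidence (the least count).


LC = MSD / n_div
= 0.6 / 35
= 0.0171

0.0171


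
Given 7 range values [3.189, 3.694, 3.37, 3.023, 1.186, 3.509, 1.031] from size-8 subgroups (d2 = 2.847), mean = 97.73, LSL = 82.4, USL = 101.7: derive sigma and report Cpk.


R_bar = (3.189 + 3.694 + 3.37 + 3.023 + 1.186 + 3.509 + 1.031) / 7 = 2.7145714
sigma = R_bar / d2 = 2.7145714 / 2.847 = 0.95348486
Cp = (USL - LSL)/(6*sigma) = (101.7 - 82.4)/(6*0.95348486) = 3.3736
Cpu = (101.7 - 97.73)/(3*0.95348486) = 1.3879
Cpl = (97.73 - 82.4)/(3*0.95348486) = 5.3593
Cpk = min(Cpu, Cpl) = 1.3879

1.3879


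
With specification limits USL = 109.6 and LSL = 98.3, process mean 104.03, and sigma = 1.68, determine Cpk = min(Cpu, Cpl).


Cpu = (USL - mean) / (3*sigma) = (109.6 - 104.03) / (3*1.68) = 1.1052
Cpl = (mean - LSL) / (3*sigma) = (104.03 - 98.3) / (3*1.68) = 1.1369
Cpk = min(Cpu, Cpl) = 1.1052

1.1052


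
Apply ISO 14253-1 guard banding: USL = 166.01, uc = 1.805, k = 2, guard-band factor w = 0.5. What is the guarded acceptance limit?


U = k * uc = 2 * 1.805 = 3.61
guard band g = w * U = 0.5 * 3.61 = 1.805
AL = USL - g = 166.01 - 1.805
AL = 164.2050

164.2050


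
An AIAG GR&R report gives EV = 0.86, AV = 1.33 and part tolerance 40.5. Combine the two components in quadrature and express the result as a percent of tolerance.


GRR = sqrt(EV^2 + AV^2) = sqrt(0.86^2 + 1.33^2) = 1.5838245
%GRR = GRR / tol * 100 = 1.5838245 / 40.5 * 100
%GRR = 3.9107

3.9107


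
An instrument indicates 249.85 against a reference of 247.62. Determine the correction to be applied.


Correction = standard - reading
= 247.62 - 249.85
= -2.2300

-2.2300


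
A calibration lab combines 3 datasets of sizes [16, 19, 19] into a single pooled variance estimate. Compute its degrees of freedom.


nu = sum_i (n_i - 1)
nu = ((16 - 1) + (19 - 1) + (19 - 1))
nu = 15 + 18 + 18
nu = 51

51


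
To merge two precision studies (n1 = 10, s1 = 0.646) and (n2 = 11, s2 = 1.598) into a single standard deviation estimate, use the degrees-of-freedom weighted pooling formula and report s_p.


s_p = sqrt(((n1-1)*s1^2 + (n2-1)*s2^2) / (n1+n2-2))
numerator = (10-1)*0.646^2 + (11-1)*1.598^2 = 3.755844 + 25.53604 = 29.291884
denominator = 10 + 11 - 2 = 19
s_p^2 = 29.291884 / 19 = 1.5416781
s_p = sqrt(1.5416781) = 1.2416

1.2416


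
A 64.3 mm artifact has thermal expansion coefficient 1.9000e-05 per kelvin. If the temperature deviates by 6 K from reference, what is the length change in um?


dL = L * alpha * dT
= 64.3 * 1.9000e-05 * 6
= 0.0073302 mm
dL_um = 0.0073302 * 1000 = 7.3302 um

7.3302


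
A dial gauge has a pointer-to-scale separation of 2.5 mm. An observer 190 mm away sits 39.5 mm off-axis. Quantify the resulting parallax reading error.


error = h * offset / d
= 2.5 * 39.5 / 190
= 0.5197

0.5197


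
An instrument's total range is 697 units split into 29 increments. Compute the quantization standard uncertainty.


resolution = range / divisions
resolution = 697 / 29 = 24.034483
u_res = resolution / (2*sqrt(3))
u_res = 24.034483 / 3.4641016
u_res = 6.9382

6.9382


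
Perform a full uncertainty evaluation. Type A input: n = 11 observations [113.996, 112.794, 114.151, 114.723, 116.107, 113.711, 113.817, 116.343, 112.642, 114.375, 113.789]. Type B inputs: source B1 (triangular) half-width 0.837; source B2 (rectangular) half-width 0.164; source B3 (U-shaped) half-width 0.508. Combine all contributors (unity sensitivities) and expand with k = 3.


mean = (113.996 + 112.794 + 114.151 + 114.723 + 116.107 + 113.711 + 113.817 + 116.343 + 112.642 + 114.375 + 113.789) / 11 = 114.2225455
s = sqrt(sum((x - mean)^2)/(n-1)) = 1.1632114
u_A = s / sqrt(n) = 1.1632114 / sqrt(11) = 0.35072143
u_B1 = 0.837 / sqrt(6) = 0.34170382
u_B2 = 0.164 / sqrt(3) = 0.094685444
u_B3 = 0.508 / sqrt(2) = 0.35921024
uc = sqrt(0.35072143^2 + 0.34170382^2 + 0.094685444^2 + 0.35921024^2) = 0.61462538
U = k * uc = 3 * 0.61462538
U = 1.8439

1.8439


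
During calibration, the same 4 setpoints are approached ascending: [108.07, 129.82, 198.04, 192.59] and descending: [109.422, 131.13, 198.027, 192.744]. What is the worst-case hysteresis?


|108.07 - 109.422| = 1.3520
|129.82 - 131.13| = 1.3100
|198.04 - 198.027| = 0.0130
|192.59 - 192.744| = 0.1540
hysteresis = max(diffs) = 1.3520

1.3520


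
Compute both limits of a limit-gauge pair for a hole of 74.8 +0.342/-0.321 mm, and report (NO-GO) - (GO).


GO = nominal - lower_tol (smallest hole = maximum material condition)
GO = 74.8 - 0.321 = 74.479
NO-GO = nominal + upper_tol (largest hole = least material condition)
NO-GO = 74.8 + 0.342 = 75.142
spread = NO-GO - GO = 75.142 - 74.479 = 0.6630

0.6630


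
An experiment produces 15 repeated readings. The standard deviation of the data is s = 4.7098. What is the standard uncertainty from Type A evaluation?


u_A = s / sqrt(n)
u_A = 4.7098 / sqrt(15)
u_A = 4.7098 / 3.8729833
u_A = 1.2161

1.2161


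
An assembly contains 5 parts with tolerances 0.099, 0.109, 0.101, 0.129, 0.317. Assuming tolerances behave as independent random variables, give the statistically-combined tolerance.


RSS = sqrt(0.099^2 + 0.109^2 + 0.101^2 + 0.129^2 + 0.317^2)
= sqrt(0.149013)
= 0.3860

0.3860


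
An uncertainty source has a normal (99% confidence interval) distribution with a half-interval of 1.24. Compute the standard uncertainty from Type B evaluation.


u_B = half_width / 2.576
u_B = 1.24 / 2.576
u_B = 0.4814

0.4814


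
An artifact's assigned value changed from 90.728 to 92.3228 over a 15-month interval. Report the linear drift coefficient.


rate = (v2 - v1) / months
= (92.3228 - 90.728) / 15
= 1.5948 / 15
= 0.1063

0.1063


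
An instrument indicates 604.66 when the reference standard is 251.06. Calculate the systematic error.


Systematic error = measured - true
= 604.66 - 251.06
= 353.6000

353.6000


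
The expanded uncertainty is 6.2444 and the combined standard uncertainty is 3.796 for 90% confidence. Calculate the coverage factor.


k = U / uc
k = 6.2444 / 3.796
k = 1.645

1.645


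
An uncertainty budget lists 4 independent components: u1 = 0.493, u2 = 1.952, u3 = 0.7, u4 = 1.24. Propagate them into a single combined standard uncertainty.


uc = sqrt(0.493^2 + 1.952^2 + 0.7^2 + 1.24^2)
uc = sqrt(6.080953)
uc = 2.4660

2.4660


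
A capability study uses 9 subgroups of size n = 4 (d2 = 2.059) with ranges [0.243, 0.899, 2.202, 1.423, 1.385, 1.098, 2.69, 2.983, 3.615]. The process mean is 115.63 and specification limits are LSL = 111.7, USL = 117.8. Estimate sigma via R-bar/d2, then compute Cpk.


R_bar = (0.243 + 0.899 + 2.202 + 1.423 + 1.385 + 1.098 + 2.69 + 2.983 + 3.615) / 9 = 1.8375556
sigma = R_bar / d2 = 1.8375556 / 2.059 = 0.89245051
Cp = (USL - LSL)/(6*sigma) = (117.8 - 111.7)/(6*0.89245051) = 1.1392
Cpu = (117.8 - 115.63)/(3*0.89245051) = 0.8105
Cpl = (115.63 - 111.7)/(3*0.89245051) = 1.4679
Cpk = min(Cpu, Cpl) = 0.8105

0.8105


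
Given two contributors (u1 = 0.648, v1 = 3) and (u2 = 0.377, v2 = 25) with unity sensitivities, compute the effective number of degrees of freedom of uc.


uc = sqrt(u1^2 + u2^2) = sqrt(0.648^2 + 0.377^2) = 0.7496886
v_eff = uc^4 / (u1^4/v1 + u2^4/v2)
= 0.7496886^4 / (0.648^4/3 + 0.377^4/25)
= 0.31588109 / 0.059581149
v_eff = 5.3017

5.3017


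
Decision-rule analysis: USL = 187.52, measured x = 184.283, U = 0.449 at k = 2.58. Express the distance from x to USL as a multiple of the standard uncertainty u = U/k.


u = U / k = 0.449 / 2.58 = 0.17403101
margin = |USL - x| = |187.52 - 184.283| = 3.237
z = margin / u = 3.237 / 0.17403101
z = 18.6001

18.6001


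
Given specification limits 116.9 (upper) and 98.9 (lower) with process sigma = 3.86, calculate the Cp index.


Cp = (USL - LSL) / (6 * sigma)
= (116.9 - 98.9) / (6 * 3.86)
= 18.0000 / 23.1600
= 0.7772

0.7772


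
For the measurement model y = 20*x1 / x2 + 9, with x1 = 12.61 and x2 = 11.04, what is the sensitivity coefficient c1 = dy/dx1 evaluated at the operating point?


y = 20*x1 / x2 + 9
dy/dx1 = 20/x2
Evaluate at x2 = 11.04: c1 = 20 / 11.04
c1 = 1.8116

1.8116


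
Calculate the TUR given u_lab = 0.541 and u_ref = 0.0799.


TUR = u_lab / u_ref
= 0.541 / 0.0799
= 6.7710

6.7710


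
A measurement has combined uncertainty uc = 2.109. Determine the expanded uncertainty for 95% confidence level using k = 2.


U = k * uc
U = 2 * 2.109
U = 4.2180

4.2180
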